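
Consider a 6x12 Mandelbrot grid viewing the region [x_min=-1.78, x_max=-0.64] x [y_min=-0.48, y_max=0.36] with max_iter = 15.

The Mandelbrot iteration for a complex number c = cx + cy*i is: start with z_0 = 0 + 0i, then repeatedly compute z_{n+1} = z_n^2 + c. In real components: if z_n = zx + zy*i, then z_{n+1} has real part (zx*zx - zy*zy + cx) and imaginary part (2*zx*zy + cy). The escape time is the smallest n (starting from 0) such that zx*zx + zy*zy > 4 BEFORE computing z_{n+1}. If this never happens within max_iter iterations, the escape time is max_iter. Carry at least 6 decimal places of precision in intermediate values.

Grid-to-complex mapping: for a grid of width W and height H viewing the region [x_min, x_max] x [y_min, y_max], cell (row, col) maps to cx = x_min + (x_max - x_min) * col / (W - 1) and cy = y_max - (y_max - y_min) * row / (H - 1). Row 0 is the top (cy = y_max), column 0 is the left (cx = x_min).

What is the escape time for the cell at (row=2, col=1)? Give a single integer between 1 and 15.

z_0 = 0 + 0i, c = -1.5520 + 0.2073i
Iter 1: z = -1.5520 + 0.2073i, |z|^2 = 2.4517
Iter 2: z = 0.8137 + -0.4361i, |z|^2 = 0.8524
Iter 3: z = -1.0800 + -0.5025i, |z|^2 = 1.4189
Iter 4: z = -0.6381 + 1.2926i, |z|^2 = 2.0780
Iter 5: z = -2.8158 + -1.4423i, |z|^2 = 10.0087
Escaped at iteration 5

Answer: 5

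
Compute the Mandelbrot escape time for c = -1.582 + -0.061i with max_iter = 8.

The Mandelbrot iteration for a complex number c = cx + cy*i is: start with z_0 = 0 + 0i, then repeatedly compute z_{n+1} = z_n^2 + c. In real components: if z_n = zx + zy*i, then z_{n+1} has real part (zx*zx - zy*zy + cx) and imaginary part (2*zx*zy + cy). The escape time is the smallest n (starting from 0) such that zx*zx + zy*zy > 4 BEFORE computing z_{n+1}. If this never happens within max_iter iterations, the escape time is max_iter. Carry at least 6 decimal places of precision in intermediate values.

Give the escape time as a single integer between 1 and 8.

Answer: 7

Derivation:
z_0 = 0 + 0i, c = -1.5820 + -0.0610i
Iter 1: z = -1.5820 + -0.0610i, |z|^2 = 2.5064
Iter 2: z = 0.9170 + 0.1320i, |z|^2 = 0.8583
Iter 3: z = -0.7585 + 0.1811i, |z|^2 = 0.6082
Iter 4: z = -1.0394 + -0.3357i, |z|^2 = 1.1931
Iter 5: z = -0.6143 + 0.6369i, |z|^2 = 0.7831
Iter 6: z = -1.6103 + -0.8436i, |z|^2 = 3.3047
Iter 7: z = 0.2995 + 2.6558i, |z|^2 = 7.1430
Escaped at iteration 7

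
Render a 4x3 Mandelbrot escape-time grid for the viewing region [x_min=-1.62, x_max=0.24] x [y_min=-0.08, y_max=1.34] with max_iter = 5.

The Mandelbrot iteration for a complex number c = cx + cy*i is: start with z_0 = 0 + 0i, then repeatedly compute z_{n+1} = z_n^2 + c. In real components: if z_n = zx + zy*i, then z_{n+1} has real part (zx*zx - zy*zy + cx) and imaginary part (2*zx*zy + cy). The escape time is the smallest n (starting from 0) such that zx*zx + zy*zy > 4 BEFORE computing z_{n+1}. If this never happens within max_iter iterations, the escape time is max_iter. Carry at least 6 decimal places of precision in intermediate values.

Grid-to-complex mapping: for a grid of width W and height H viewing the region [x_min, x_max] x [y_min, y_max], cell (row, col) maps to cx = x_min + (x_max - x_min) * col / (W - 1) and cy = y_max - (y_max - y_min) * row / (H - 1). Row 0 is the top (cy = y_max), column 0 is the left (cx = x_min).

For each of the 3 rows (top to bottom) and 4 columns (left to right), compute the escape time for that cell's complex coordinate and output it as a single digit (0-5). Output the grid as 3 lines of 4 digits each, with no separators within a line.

Answer: 1222
3455
5555

Derivation:
(row=0, col=0): c = -1.6200 + 1.3400i → escape time 1
(row=0, col=1): c = -1.0000 + 1.3400i → escape time 2
(row=0, col=2): c = -0.3800 + 1.3400i → escape time 2
(row=0, col=3): c = 0.2400 + 1.3400i → escape time 2
(row=1, col=0): c = -1.6200 + 0.6300i → escape time 3
(row=1, col=1): c = -1.0000 + 0.6300i → escape time 4
(row=1, col=2): c = -0.3800 + 0.6300i → escape time 5
(row=1, col=3): c = 0.2400 + 0.6300i → escape time 5
(row=2, col=0): c = -1.6200 + -0.0800i → escape time 5
(row=2, col=1): c = -1.0000 + -0.0800i → escape time 5
(row=2, col=2): c = -0.3800 + -0.0800i → escape time 5
(row=2, col=3): c = 0.2400 + -0.0800i → escape time 5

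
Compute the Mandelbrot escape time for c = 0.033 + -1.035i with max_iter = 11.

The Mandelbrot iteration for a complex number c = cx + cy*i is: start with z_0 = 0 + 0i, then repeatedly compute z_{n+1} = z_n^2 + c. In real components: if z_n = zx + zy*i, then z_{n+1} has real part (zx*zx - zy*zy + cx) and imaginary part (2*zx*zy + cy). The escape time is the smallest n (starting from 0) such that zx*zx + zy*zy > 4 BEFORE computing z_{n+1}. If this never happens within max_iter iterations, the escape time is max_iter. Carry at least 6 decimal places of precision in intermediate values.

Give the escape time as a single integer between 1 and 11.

z_0 = 0 + 0i, c = 0.0330 + -1.0350i
Iter 1: z = 0.0330 + -1.0350i, |z|^2 = 1.0723
Iter 2: z = -1.0371 + -1.1033i, |z|^2 = 2.2929
Iter 3: z = -0.1086 + 1.2536i, |z|^2 = 1.5832
Iter 4: z = -1.5266 + -1.3074i, |z|^2 = 4.0398
Escaped at iteration 4

Answer: 4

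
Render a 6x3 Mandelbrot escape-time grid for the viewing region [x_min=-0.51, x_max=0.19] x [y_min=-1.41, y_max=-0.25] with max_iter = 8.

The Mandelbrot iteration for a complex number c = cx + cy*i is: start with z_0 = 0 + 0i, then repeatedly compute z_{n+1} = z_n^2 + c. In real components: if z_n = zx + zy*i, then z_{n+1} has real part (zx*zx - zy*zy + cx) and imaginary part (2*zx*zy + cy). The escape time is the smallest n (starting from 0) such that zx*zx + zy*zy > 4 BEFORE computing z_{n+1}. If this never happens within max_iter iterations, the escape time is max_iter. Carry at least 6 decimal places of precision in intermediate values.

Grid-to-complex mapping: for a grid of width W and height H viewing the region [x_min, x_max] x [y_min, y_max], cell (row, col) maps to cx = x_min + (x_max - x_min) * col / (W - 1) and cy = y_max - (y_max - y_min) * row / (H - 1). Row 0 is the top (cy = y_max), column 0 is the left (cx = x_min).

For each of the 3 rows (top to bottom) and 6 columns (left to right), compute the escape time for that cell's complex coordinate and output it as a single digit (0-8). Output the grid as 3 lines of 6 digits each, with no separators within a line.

(row=0, col=0): c = -0.5100 + -0.2500i → escape time 8
(row=0, col=1): c = -0.3700 + -0.2500i → escape time 8
(row=0, col=2): c = -0.2300 + -0.2500i → escape time 8
(row=0, col=3): c = -0.0900 + -0.2500i → escape time 8
(row=0, col=4): c = 0.0500 + -0.2500i → escape time 8
(row=0, col=5): c = 0.1900 + -0.2500i → escape time 8
(row=1, col=0): c = -0.5100 + -0.8300i → escape time 5
(row=1, col=1): c = -0.3700 + -0.8300i → escape time 6
(row=1, col=2): c = -0.2300 + -0.8300i → escape time 8
(row=1, col=3): c = -0.0900 + -0.8300i → escape time 8
(row=1, col=4): c = 0.0500 + -0.8300i → escape time 8
(row=1, col=5): c = 0.1900 + -0.8300i → escape time 5
(row=2, col=0): c = -0.5100 + -1.4100i → escape time 2
(row=2, col=1): c = -0.3700 + -1.4100i → escape time 2
(row=2, col=2): c = -0.2300 + -1.4100i → escape time 2
(row=2, col=3): c = -0.0900 + -1.4100i → escape time 2
(row=2, col=4): c = 0.0500 + -1.4100i → escape time 2
(row=2, col=5): c = 0.1900 + -1.4100i → escape time 2

Answer: 888888
568885
222222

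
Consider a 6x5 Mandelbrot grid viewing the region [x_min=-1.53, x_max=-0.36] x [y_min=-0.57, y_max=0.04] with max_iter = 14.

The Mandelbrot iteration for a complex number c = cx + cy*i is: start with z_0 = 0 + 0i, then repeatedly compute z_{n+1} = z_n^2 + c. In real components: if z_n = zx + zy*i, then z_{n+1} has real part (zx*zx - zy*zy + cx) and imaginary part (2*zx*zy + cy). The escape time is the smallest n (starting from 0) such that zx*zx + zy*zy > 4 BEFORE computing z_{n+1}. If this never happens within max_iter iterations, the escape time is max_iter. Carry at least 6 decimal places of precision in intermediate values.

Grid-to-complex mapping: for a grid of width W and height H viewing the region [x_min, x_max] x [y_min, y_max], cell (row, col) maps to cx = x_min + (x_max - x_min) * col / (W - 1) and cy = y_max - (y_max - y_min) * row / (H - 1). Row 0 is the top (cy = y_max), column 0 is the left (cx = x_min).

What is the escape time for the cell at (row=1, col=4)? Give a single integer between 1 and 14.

z_0 = 0 + 0i, c = -0.5940 + -0.1125i
Iter 1: z = -0.5940 + -0.1125i, |z|^2 = 0.3655
Iter 2: z = -0.2538 + 0.0212i, |z|^2 = 0.0649
Iter 3: z = -0.5300 + -0.1232i, |z|^2 = 0.2961
Iter 4: z = -0.3283 + 0.0181i, |z|^2 = 0.1081
Iter 5: z = -0.4866 + -0.1244i, |z|^2 = 0.2522
Iter 6: z = -0.3727 + 0.0086i, |z|^2 = 0.1390
Iter 7: z = -0.4551 + -0.1189i, |z|^2 = 0.2213
Iter 8: z = -0.4010 + -0.0043i, |z|^2 = 0.1608
Iter 9: z = -0.4332 + -0.1091i, |z|^2 = 0.1996
Iter 10: z = -0.4182 + -0.0180i, |z|^2 = 0.1752
Iter 11: z = -0.4194 + -0.0974i, |z|^2 = 0.1854
Iter 12: z = -0.4276 + -0.0308i, |z|^2 = 0.1838
Iter 13: z = -0.4121 + -0.0862i, |z|^2 = 0.1773

Answer: 14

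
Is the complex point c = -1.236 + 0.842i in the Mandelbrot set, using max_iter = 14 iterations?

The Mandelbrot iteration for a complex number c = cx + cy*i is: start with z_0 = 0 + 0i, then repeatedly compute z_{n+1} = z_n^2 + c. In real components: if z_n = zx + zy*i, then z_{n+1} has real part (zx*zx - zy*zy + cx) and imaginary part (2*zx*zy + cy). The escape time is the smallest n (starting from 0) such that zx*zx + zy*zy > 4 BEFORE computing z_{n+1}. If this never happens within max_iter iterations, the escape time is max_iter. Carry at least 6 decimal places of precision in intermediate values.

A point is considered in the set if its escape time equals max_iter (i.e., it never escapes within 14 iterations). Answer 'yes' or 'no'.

Answer: no

Derivation:
z_0 = 0 + 0i, c = -1.2360 + 0.8420i
Iter 1: z = -1.2360 + 0.8420i, |z|^2 = 2.2367
Iter 2: z = -0.4173 + -1.2394i, |z|^2 = 1.7103
Iter 3: z = -2.5981 + 1.8763i, |z|^2 = 10.2706
Escaped at iteration 3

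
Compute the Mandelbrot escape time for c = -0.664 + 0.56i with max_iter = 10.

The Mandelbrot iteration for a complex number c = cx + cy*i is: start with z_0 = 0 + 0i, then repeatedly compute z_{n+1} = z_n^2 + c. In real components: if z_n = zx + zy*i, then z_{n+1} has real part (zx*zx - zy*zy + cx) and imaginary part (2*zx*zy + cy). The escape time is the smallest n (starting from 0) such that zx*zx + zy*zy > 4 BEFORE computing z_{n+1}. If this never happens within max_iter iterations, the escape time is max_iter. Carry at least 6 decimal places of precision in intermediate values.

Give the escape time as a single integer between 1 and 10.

Answer: 7

Derivation:
z_0 = 0 + 0i, c = -0.6640 + 0.5600i
Iter 1: z = -0.6640 + 0.5600i, |z|^2 = 0.7545
Iter 2: z = -0.5367 + -0.1837i, |z|^2 = 0.3218
Iter 3: z = -0.4097 + 0.7572i, |z|^2 = 0.7411
Iter 4: z = -1.0695 + -0.0604i, |z|^2 = 1.1474
Iter 5: z = 0.4761 + 0.6892i, |z|^2 = 0.7016
Iter 6: z = -0.9123 + 1.2162i, |z|^2 = 2.3115
Iter 7: z = -1.3109 + -1.6592i, |z|^2 = 4.4712
Escaped at iteration 7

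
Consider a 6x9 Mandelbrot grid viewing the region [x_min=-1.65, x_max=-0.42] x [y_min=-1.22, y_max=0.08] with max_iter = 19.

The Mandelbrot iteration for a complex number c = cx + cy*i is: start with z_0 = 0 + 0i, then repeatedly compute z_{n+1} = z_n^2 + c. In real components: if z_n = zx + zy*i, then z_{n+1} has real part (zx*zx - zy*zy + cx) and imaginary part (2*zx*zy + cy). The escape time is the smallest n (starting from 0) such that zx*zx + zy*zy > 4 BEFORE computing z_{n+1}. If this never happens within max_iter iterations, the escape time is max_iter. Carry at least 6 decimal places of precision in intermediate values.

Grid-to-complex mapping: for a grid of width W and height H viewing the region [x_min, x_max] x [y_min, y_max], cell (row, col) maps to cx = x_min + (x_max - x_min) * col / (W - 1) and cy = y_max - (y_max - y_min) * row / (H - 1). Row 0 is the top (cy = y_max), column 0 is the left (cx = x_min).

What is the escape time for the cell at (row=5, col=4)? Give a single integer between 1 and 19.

z_0 = 0 + 0i, c = -0.6660 + -0.7325i
Iter 1: z = -0.6660 + -0.7325i, |z|^2 = 0.9801
Iter 2: z = -0.7590 + 0.2432i, |z|^2 = 0.6352
Iter 3: z = -0.1491 + -1.1017i, |z|^2 = 1.2359
Iter 4: z = -1.8574 + -0.4041i, |z|^2 = 3.6134
Iter 5: z = 2.6208 + 0.7686i, |z|^2 = 7.4594
Escaped at iteration 5

Answer: 5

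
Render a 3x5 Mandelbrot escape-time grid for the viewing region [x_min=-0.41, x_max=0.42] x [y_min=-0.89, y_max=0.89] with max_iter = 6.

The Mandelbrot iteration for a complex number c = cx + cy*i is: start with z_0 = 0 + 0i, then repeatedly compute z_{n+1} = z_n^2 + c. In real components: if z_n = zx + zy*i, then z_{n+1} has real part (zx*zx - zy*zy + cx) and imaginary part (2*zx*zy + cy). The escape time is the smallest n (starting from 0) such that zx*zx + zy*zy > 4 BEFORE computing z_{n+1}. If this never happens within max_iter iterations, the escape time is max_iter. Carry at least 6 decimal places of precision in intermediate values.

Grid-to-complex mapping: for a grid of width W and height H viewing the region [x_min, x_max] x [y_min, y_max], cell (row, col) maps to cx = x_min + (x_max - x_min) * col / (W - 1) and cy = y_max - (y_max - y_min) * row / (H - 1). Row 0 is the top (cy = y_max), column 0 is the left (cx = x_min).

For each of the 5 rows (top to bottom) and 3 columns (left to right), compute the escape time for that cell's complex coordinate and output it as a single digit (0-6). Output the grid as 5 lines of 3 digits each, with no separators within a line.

Answer: 563
666
666
666
563

Derivation:
(row=0, col=0): c = -0.4100 + 0.8900i → escape time 5
(row=0, col=1): c = 0.0050 + 0.8900i → escape time 6
(row=0, col=2): c = 0.4200 + 0.8900i → escape time 3
(row=1, col=0): c = -0.4100 + 0.4450i → escape time 6
(row=1, col=1): c = 0.0050 + 0.4450i → escape time 6
(row=1, col=2): c = 0.4200 + 0.4450i → escape time 6
(row=2, col=0): c = -0.4100 + 0.0000i → escape time 6
(row=2, col=1): c = 0.0050 + 0.0000i → escape time 6
(row=2, col=2): c = 0.4200 + 0.0000i → escape time 6
(row=3, col=0): c = -0.4100 + -0.4450i → escape time 6
(row=3, col=1): c = 0.0050 + -0.4450i → escape time 6
(row=3, col=2): c = 0.4200 + -0.4450i → escape time 6
(row=4, col=0): c = -0.4100 + -0.8900i → escape time 5
(row=4, col=1): c = 0.0050 + -0.8900i → escape time 6
(row=4, col=2): c = 0.4200 + -0.8900i → escape time 3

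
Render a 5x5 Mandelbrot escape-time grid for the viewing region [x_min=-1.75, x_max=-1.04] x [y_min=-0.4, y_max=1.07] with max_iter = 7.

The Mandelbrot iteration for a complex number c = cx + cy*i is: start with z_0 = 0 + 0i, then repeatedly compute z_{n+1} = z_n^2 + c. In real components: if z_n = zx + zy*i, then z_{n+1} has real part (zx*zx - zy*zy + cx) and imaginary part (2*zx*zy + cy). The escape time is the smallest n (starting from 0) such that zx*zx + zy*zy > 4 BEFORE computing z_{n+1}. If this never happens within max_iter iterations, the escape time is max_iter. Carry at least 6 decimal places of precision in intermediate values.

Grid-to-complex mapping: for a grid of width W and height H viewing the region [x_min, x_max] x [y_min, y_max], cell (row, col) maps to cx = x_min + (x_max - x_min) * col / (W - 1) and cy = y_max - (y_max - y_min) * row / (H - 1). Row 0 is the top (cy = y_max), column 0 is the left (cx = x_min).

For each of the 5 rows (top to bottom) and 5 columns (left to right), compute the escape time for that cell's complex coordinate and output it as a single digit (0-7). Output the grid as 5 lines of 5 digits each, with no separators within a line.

Answer: 12233
33334
44577
77777
34577

Derivation:
(row=0, col=0): c = -1.7500 + 1.0700i → escape time 1
(row=0, col=1): c = -1.5725 + 1.0700i → escape time 2
(row=0, col=2): c = -1.3950 + 1.0700i → escape time 2
(row=0, col=3): c = -1.2175 + 1.0700i → escape time 3
(row=0, col=4): c = -1.0400 + 1.0700i → escape time 3
(row=1, col=0): c = -1.7500 + 0.7025i → escape time 3
(row=1, col=1): c = -1.5725 + 0.7025i → escape time 3
(row=1, col=2): c = -1.3950 + 0.7025i → escape time 3
(row=1, col=3): c = -1.2175 + 0.7025i → escape time 3
(row=1, col=4): c = -1.0400 + 0.7025i → escape time 4
(row=2, col=0): c = -1.7500 + 0.3350i → escape time 4
(row=2, col=1): c = -1.5725 + 0.3350i → escape time 4
(row=2, col=2): c = -1.3950 + 0.3350i → escape time 5
(row=2, col=3): c = -1.2175 + 0.3350i → escape time 7
(row=2, col=4): c = -1.0400 + 0.3350i → escape time 7
(row=3, col=0): c = -1.7500 + -0.0325i → escape time 7
(row=3, col=1): c = -1.5725 + -0.0325i → escape time 7
(row=3, col=2): c = -1.3950 + -0.0325i → escape time 7
(row=3, col=3): c = -1.2175 + -0.0325i → escape time 7
(row=3, col=4): c = -1.0400 + -0.0325i → escape time 7
(row=4, col=0): c = -1.7500 + -0.4000i → escape time 3
(row=4, col=1): c = -1.5725 + -0.4000i → escape time 4
(row=4, col=2): c = -1.3950 + -0.4000i → escape time 5
(row=4, col=3): c = -1.2175 + -0.4000i → escape time 7
(row=4, col=4): c = -1.0400 + -0.4000i → escape time 7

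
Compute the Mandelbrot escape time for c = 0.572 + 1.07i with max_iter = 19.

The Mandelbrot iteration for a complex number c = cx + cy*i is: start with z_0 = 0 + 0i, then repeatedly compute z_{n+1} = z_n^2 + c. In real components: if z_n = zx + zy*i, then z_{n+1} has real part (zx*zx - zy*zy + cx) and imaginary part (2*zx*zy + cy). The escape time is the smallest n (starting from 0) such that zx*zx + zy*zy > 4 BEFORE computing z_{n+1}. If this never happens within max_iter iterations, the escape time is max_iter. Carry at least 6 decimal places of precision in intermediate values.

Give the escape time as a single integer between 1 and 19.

Answer: 2

Derivation:
z_0 = 0 + 0i, c = 0.5720 + 1.0700i
Iter 1: z = 0.5720 + 1.0700i, |z|^2 = 1.4721
Iter 2: z = -0.2457 + 2.2941i, |z|^2 = 5.3232
Escaped at iteration 2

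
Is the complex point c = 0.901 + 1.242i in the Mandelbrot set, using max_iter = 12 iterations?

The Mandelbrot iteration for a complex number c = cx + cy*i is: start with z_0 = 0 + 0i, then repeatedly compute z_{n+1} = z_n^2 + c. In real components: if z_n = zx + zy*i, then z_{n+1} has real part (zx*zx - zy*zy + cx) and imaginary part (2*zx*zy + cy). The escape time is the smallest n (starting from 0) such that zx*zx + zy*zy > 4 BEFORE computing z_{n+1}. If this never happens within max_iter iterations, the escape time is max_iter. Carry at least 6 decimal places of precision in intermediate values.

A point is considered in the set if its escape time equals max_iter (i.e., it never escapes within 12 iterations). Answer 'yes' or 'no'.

Answer: no

Derivation:
z_0 = 0 + 0i, c = 0.9010 + 1.2420i
Iter 1: z = 0.9010 + 1.2420i, |z|^2 = 2.3544
Iter 2: z = 0.1702 + 3.4801i, |z|^2 = 12.1400
Escaped at iteration 2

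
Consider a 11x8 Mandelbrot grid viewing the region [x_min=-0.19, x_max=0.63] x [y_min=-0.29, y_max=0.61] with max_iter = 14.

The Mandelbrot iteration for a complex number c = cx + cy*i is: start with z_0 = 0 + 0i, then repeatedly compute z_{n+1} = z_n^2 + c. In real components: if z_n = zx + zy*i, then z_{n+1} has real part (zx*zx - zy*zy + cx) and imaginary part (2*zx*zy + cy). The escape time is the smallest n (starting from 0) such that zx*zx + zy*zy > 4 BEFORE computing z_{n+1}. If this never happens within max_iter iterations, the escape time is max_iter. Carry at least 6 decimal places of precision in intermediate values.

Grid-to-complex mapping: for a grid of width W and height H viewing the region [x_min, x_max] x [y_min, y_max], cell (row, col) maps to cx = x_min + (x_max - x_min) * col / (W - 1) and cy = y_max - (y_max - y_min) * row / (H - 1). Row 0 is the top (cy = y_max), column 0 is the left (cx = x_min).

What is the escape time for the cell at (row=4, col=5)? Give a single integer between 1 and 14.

Answer: 14

Derivation:
z_0 = 0 + 0i, c = 0.2200 + 0.0957i
Iter 1: z = 0.2200 + 0.0957i, |z|^2 = 0.0576
Iter 2: z = 0.2592 + 0.1378i, |z|^2 = 0.0862
Iter 3: z = 0.2682 + 0.1672i, |z|^2 = 0.0999
Iter 4: z = 0.2640 + 0.1854i, |z|^2 = 0.1041
Iter 5: z = 0.2553 + 0.1936i, |z|^2 = 0.1027
Iter 6: z = 0.2477 + 0.1946i, |z|^2 = 0.0992
Iter 7: z = 0.2435 + 0.1921i, |z|^2 = 0.0962
Iter 8: z = 0.2424 + 0.1893i, |z|^2 = 0.0946
Iter 9: z = 0.2429 + 0.1875i, |z|^2 = 0.0942
Iter 10: z = 0.2439 + 0.1868i, |z|^2 = 0.0944
Iter 11: z = 0.2446 + 0.1868i, |z|^2 = 0.0947
Iter 12: z = 0.2449 + 0.1871i, |z|^2 = 0.0950
Iter 13: z = 0.2450 + 0.1874i, |z|^2 = 0.0951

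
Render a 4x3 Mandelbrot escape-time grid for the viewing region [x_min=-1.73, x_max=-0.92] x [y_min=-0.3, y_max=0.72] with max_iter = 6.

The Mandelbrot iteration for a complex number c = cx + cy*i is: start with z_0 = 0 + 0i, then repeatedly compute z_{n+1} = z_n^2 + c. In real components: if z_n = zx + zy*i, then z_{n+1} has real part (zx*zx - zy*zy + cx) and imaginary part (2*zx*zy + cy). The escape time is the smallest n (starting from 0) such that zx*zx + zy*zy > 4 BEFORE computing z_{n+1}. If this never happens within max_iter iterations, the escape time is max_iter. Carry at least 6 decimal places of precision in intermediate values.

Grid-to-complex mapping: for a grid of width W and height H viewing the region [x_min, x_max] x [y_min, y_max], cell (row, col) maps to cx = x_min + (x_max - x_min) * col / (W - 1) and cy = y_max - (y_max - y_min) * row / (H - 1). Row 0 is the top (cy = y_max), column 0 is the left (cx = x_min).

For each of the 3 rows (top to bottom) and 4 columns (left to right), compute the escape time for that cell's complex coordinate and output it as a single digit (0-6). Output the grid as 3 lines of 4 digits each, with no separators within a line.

Answer: 3334
4566
4566

Derivation:
(row=0, col=0): c = -1.7300 + 0.7200i → escape time 3
(row=0, col=1): c = -1.4600 + 0.7200i → escape time 3
(row=0, col=2): c = -1.1900 + 0.7200i → escape time 3
(row=0, col=3): c = -0.9200 + 0.7200i → escape time 4
(row=1, col=0): c = -1.7300 + 0.2100i → escape time 4
(row=1, col=1): c = -1.4600 + 0.2100i → escape time 5
(row=1, col=2): c = -1.1900 + 0.2100i → escape time 6
(row=1, col=3): c = -0.9200 + 0.2100i → escape time 6
(row=2, col=0): c = -1.7300 + -0.3000i → escape time 4
(row=2, col=1): c = -1.4600 + -0.3000i → escape time 5
(row=2, col=2): c = -1.1900 + -0.3000i → escape time 6
(row=2, col=3): c = -0.9200 + -0.3000i → escape time 6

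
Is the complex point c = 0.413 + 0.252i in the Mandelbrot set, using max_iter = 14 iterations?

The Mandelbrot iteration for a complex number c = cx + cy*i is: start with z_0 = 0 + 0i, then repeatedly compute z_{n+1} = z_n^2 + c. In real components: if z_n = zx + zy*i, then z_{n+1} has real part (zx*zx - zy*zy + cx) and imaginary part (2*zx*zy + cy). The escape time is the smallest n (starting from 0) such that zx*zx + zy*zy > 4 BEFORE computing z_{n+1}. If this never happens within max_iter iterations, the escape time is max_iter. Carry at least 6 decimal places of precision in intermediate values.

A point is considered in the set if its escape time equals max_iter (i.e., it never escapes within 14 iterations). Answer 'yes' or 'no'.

Answer: no

Derivation:
z_0 = 0 + 0i, c = 0.4130 + 0.2520i
Iter 1: z = 0.4130 + 0.2520i, |z|^2 = 0.2341
Iter 2: z = 0.5201 + 0.4602i, |z|^2 = 0.4822
Iter 3: z = 0.4717 + 0.7306i, |z|^2 = 0.7563
Iter 4: z = 0.1017 + 0.9413i, |z|^2 = 0.8964
Iter 5: z = -0.4627 + 0.4435i, |z|^2 = 0.4108
Iter 6: z = 0.4304 + -0.1584i, |z|^2 = 0.2103
Iter 7: z = 0.5731 + 0.1156i, |z|^2 = 0.3419
Iter 8: z = 0.7281 + 0.3845i, |z|^2 = 0.6780
Iter 9: z = 0.7953 + 0.8120i, |z|^2 = 1.2918
Iter 10: z = 0.3862 + 1.5435i, |z|^2 = 2.5316
Iter 11: z = -1.8204 + 1.4442i, |z|^2 = 5.3993
Escaped at iteration 11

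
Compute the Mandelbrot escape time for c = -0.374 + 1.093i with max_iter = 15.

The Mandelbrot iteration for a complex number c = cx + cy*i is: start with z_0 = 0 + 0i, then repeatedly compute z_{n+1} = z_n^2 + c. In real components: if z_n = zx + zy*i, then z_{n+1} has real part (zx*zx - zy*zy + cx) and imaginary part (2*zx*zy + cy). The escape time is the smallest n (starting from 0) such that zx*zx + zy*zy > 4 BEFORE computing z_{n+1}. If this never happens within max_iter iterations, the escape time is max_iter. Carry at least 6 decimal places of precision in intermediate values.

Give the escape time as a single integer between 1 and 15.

Answer: 4

Derivation:
z_0 = 0 + 0i, c = -0.3740 + 1.0930i
Iter 1: z = -0.3740 + 1.0930i, |z|^2 = 1.3345
Iter 2: z = -1.4288 + 0.2754i, |z|^2 = 2.1173
Iter 3: z = 1.5915 + 0.3059i, |z|^2 = 2.6266
Iter 4: z = 2.0654 + 2.0668i, |z|^2 = 8.5374
Escaped at iteration 4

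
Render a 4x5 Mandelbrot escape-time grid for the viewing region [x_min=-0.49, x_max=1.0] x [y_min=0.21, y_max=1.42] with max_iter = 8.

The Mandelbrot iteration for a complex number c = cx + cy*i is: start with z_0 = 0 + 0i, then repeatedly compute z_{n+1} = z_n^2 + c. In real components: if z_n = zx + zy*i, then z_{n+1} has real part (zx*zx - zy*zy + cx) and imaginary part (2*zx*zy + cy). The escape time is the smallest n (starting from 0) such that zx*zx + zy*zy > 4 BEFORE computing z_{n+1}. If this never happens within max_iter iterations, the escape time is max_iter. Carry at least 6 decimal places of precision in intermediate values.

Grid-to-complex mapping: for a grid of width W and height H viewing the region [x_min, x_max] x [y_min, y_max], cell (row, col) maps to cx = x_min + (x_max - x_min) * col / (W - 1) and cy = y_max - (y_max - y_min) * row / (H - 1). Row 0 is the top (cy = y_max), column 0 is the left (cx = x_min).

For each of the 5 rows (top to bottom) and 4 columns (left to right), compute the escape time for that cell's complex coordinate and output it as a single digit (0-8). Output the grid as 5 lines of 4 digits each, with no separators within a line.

(row=0, col=0): c = -0.4900 + 1.4200i → escape time 2
(row=0, col=1): c = 0.0067 + 1.4200i → escape time 2
(row=0, col=2): c = 0.5033 + 1.4200i → escape time 2
(row=0, col=3): c = 1.0000 + 1.4200i → escape time 2
(row=1, col=0): c = -0.4900 + 1.1175i → escape time 3
(row=1, col=1): c = 0.0067 + 1.1175i → escape time 4
(row=1, col=2): c = 0.5033 + 1.1175i → escape time 2
(row=1, col=3): c = 1.0000 + 1.1175i → escape time 2
(row=2, col=0): c = -0.4900 + 0.8150i → escape time 5
(row=2, col=1): c = 0.0067 + 0.8150i → escape time 8
(row=2, col=2): c = 0.5033 + 0.8150i → escape time 3
(row=2, col=3): c = 1.0000 + 0.8150i → escape time 2
(row=3, col=0): c = -0.4900 + 0.5125i → escape time 8
(row=3, col=1): c = 0.0067 + 0.5125i → escape time 8
(row=3, col=2): c = 0.5033 + 0.5125i → escape time 5
(row=3, col=3): c = 1.0000 + 0.5125i → escape time 2
(row=4, col=0): c = -0.4900 + 0.2100i → escape time 8
(row=4, col=1): c = 0.0067 + 0.2100i → escape time 8
(row=4, col=2): c = 0.5033 + 0.2100i → escape time 5
(row=4, col=3): c = 1.0000 + 0.2100i → escape time 2

Answer: 2222
3422
5832
8852
8852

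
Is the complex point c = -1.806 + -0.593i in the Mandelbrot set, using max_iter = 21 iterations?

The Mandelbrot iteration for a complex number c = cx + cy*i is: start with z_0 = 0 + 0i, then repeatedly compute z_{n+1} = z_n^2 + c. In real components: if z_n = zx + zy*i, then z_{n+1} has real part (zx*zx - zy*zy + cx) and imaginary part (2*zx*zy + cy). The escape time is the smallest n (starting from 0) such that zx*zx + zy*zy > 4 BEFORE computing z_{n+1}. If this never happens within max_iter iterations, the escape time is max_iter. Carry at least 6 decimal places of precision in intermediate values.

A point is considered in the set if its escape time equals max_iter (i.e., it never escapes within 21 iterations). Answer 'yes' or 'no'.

z_0 = 0 + 0i, c = -1.8060 + -0.5930i
Iter 1: z = -1.8060 + -0.5930i, |z|^2 = 3.6133
Iter 2: z = 1.1040 + 1.5489i, |z|^2 = 3.6179
Iter 3: z = -2.9864 + 2.8270i, |z|^2 = 16.9100
Escaped at iteration 3

Answer: no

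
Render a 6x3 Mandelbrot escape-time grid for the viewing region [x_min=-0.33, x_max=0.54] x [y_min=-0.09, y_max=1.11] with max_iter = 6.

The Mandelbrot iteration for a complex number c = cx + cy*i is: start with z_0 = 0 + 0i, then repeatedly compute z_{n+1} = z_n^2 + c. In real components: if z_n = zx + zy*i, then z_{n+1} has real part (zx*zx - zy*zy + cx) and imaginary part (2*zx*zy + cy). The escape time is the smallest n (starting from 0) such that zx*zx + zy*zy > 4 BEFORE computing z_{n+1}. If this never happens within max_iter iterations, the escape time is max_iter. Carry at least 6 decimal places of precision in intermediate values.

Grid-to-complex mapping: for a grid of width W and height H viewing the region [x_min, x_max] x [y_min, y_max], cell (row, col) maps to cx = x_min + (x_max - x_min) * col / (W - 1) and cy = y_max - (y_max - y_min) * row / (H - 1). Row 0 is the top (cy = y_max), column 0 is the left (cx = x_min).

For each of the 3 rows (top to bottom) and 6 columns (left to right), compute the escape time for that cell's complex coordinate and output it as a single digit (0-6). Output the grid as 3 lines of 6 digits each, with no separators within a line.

(row=0, col=0): c = -0.3300 + 1.1100i → escape time 4
(row=0, col=1): c = -0.1560 + 1.1100i → escape time 6
(row=0, col=2): c = 0.0180 + 1.1100i → escape time 4
(row=0, col=3): c = 0.1920 + 1.1100i → escape time 3
(row=0, col=4): c = 0.3660 + 1.1100i → escape time 2
(row=0, col=5): c = 0.5400 + 1.1100i → escape time 2
(row=1, col=0): c = -0.3300 + 0.5100i → escape time 6
(row=1, col=1): c = -0.1560 + 0.5100i → escape time 6
(row=1, col=2): c = 0.0180 + 0.5100i → escape time 6
(row=1, col=3): c = 0.1920 + 0.5100i → escape time 6
(row=1, col=4): c = 0.3660 + 0.5100i → escape time 6
(row=1, col=5): c = 0.5400 + 0.5100i → escape time 4
(row=2, col=0): c = -0.3300 + -0.0900i → escape time 6
(row=2, col=1): c = -0.1560 + -0.0900i → escape time 6
(row=2, col=2): c = 0.0180 + -0.0900i → escape time 6
(row=2, col=3): c = 0.1920 + -0.0900i → escape time 6
(row=2, col=4): c = 0.3660 + -0.0900i → escape time 6
(row=2, col=5): c = 0.5400 + -0.0900i → escape time 4

Answer: 464322
666664
666664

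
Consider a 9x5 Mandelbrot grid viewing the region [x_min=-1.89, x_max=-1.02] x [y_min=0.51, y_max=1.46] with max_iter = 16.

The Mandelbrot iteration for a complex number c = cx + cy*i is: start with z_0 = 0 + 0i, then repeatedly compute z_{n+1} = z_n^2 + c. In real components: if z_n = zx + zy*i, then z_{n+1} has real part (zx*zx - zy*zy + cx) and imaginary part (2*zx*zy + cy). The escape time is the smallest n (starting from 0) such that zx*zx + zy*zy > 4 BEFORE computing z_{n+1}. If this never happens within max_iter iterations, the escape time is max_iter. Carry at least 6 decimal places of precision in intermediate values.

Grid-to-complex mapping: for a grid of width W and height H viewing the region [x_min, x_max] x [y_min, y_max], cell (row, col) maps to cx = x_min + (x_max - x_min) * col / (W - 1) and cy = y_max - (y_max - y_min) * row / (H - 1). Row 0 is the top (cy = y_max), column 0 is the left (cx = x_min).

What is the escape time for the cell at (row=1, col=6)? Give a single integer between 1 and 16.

Answer: 2

Derivation:
z_0 = 0 + 0i, c = -1.2375 + 1.2225i
Iter 1: z = -1.2375 + 1.2225i, |z|^2 = 3.0259
Iter 2: z = -1.2006 + -1.8032i, |z|^2 = 4.6929
Escaped at iteration 2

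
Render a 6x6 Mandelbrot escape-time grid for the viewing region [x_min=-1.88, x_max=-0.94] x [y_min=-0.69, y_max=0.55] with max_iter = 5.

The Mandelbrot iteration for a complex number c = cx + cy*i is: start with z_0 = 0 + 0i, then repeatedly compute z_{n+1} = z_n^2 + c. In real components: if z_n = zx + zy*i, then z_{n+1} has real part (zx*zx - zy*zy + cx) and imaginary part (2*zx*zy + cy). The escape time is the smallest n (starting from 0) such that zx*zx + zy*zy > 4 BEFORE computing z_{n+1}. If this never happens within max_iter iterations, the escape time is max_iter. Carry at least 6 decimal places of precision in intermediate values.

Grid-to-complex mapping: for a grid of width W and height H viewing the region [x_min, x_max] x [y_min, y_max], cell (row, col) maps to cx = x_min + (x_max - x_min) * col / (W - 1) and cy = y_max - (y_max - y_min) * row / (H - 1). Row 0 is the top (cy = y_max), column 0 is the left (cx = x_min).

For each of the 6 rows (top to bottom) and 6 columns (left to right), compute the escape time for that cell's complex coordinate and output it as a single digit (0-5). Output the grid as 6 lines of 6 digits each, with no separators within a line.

Answer: 233345
345555
555555
445555
333555
133334

Derivation:
(row=0, col=0): c = -1.8800 + 0.5500i → escape time 2
(row=0, col=1): c = -1.6920 + 0.5500i → escape time 3
(row=0, col=2): c = -1.5040 + 0.5500i → escape time 3
(row=0, col=3): c = -1.3160 + 0.5500i → escape time 3
(row=0, col=4): c = -1.1280 + 0.5500i → escape time 4
(row=0, col=5): c = -0.9400 + 0.5500i → escape time 5
(row=1, col=0): c = -1.8800 + 0.3020i → escape time 3
(row=1, col=1): c = -1.6920 + 0.3020i → escape time 4
(row=1, col=2): c = -1.5040 + 0.3020i → escape time 5
(row=1, col=3): c = -1.3160 + 0.3020i → escape time 5
(row=1, col=4): c = -1.1280 + 0.3020i → escape time 5
(row=1, col=5): c = -0.9400 + 0.3020i → escape time 5
(row=2, col=0): c = -1.8800 + 0.0540i → escape time 5
(row=2, col=1): c = -1.6920 + 0.0540i → escape time 5
(row=2, col=2): c = -1.5040 + 0.0540i → escape time 5
(row=2, col=3): c = -1.3160 + 0.0540i → escape time 5
(row=2, col=4): c = -1.1280 + 0.0540i → escape time 5
(row=2, col=5): c = -0.9400 + 0.0540i → escape time 5
(row=3, col=0): c = -1.8800 + -0.1940i → escape time 4
(row=3, col=1): c = -1.6920 + -0.1940i → escape time 4
(row=3, col=2): c = -1.5040 + -0.1940i → escape time 5
(row=3, col=3): c = -1.3160 + -0.1940i → escape time 5
(row=3, col=4): c = -1.1280 + -0.1940i → escape time 5
(row=3, col=5): c = -0.9400 + -0.1940i → escape time 5
(row=4, col=0): c = -1.8800 + -0.4420i → escape time 3
(row=4, col=1): c = -1.6920 + -0.4420i → escape time 3
(row=4, col=2): c = -1.5040 + -0.4420i → escape time 3
(row=4, col=3): c = -1.3160 + -0.4420i → escape time 5
(row=4, col=4): c = -1.1280 + -0.4420i → escape time 5
(row=4, col=5): c = -0.9400 + -0.4420i → escape time 5
(row=5, col=0): c = -1.8800 + -0.6900i → escape time 1
(row=5, col=1): c = -1.6920 + -0.6900i → escape time 3
(row=5, col=2): c = -1.5040 + -0.6900i → escape time 3
(row=5, col=3): c = -1.3160 + -0.6900i → escape time 3
(row=5, col=4): c = -1.1280 + -0.6900i → escape time 3
(row=5, col=5): c = -0.9400 + -0.6900i → escape time 4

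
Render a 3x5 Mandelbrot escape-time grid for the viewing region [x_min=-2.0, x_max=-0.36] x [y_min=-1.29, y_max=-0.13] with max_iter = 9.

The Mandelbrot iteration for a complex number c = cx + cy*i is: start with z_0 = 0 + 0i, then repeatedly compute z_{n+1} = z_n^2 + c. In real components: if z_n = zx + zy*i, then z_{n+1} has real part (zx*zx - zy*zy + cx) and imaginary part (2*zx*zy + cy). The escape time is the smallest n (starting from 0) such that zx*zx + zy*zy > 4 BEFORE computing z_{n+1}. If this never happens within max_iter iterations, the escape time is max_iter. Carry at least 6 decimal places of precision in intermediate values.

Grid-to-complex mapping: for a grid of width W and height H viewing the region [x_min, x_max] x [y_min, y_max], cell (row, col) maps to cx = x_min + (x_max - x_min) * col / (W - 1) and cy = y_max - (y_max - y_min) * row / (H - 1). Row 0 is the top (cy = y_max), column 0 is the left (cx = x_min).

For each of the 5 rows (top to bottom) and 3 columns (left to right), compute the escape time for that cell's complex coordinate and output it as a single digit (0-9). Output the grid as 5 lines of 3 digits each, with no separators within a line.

Answer: 199
169
139
135
123

Derivation:
(row=0, col=0): c = -2.0000 + -0.1300i → escape time 1
(row=0, col=1): c = -1.1800 + -0.1300i → escape time 9
(row=0, col=2): c = -0.3600 + -0.1300i → escape time 9
(row=1, col=0): c = -2.0000 + -0.4200i → escape time 1
(row=1, col=1): c = -1.1800 + -0.4200i → escape time 6
(row=1, col=2): c = -0.3600 + -0.4200i → escape time 9
(row=2, col=0): c = -2.0000 + -0.7100i → escape time 1
(row=2, col=1): c = -1.1800 + -0.7100i → escape time 3
(row=2, col=2): c = -0.3600 + -0.7100i → escape time 9
(row=3, col=0): c = -2.0000 + -1.0000i → escape time 1
(row=3, col=1): c = -1.1800 + -1.0000i → escape time 3
(row=3, col=2): c = -0.3600 + -1.0000i → escape time 5
(row=4, col=0): c = -2.0000 + -1.2900i → escape time 1
(row=4, col=1): c = -1.1800 + -1.2900i → escape time 2
(row=4, col=2): c = -0.3600 + -1.2900i → escape time 3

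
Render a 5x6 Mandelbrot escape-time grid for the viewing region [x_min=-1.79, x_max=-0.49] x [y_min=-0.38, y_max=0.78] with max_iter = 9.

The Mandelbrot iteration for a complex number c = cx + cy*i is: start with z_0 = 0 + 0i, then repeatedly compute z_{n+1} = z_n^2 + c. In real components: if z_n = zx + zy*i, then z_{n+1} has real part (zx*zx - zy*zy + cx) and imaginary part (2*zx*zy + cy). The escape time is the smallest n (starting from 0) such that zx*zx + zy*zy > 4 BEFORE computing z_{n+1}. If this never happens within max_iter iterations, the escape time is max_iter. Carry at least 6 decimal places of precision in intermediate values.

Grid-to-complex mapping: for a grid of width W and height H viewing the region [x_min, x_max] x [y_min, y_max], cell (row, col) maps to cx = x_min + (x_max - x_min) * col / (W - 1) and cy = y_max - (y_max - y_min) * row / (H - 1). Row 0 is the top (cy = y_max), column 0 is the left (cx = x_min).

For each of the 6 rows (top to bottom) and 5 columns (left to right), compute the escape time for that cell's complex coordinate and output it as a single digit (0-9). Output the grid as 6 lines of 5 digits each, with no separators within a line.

Answer: 23346
33459
45999
48999
46999
34779

Derivation:
(row=0, col=0): c = -1.7900 + 0.7800i → escape time 2
(row=0, col=1): c = -1.4650 + 0.7800i → escape time 3
(row=0, col=2): c = -1.1400 + 0.7800i → escape time 3
(row=0, col=3): c = -0.8150 + 0.7800i → escape time 4
(row=0, col=4): c = -0.4900 + 0.7800i → escape time 6
(row=1, col=0): c = -1.7900 + 0.5480i → escape time 3
(row=1, col=1): c = -1.4650 + 0.5480i → escape time 3
(row=1, col=2): c = -1.1400 + 0.5480i → escape time 4
(row=1, col=3): c = -0.8150 + 0.5480i → escape time 5
(row=1, col=4): c = -0.4900 + 0.5480i → escape time 9
(row=2, col=0): c = -1.7900 + 0.3160i → escape time 4
(row=2, col=1): c = -1.4650 + 0.3160i → escape time 5
(row=2, col=2): c = -1.1400 + 0.3160i → escape time 9
(row=2, col=3): c = -0.8150 + 0.3160i → escape time 9
(row=2, col=4): c = -0.4900 + 0.3160i → escape time 9
(row=3, col=0): c = -1.7900 + 0.0840i → escape time 4
(row=3, col=1): c = -1.4650 + 0.0840i → escape time 8
(row=3, col=2): c = -1.1400 + 0.0840i → escape time 9
(row=3, col=3): c = -0.8150 + 0.0840i → escape time 9
(row=3, col=4): c = -0.4900 + 0.0840i → escape time 9
(row=4, col=0): c = -1.7900 + -0.1480i → escape time 4
(row=4, col=1): c = -1.4650 + -0.1480i → escape time 6
(row=4, col=2): c = -1.1400 + -0.1480i → escape time 9
(row=4, col=3): c = -0.8150 + -0.1480i → escape time 9
(row=4, col=4): c = -0.4900 + -0.1480i → escape time 9
(row=5, col=0): c = -1.7900 + -0.3800i → escape time 3
(row=5, col=1): c = -1.4650 + -0.3800i → escape time 4
(row=5, col=2): c = -1.1400 + -0.3800i → escape time 7
(row=5, col=3): c = -0.8150 + -0.3800i → escape time 7
(row=5, col=4): c = -0.4900 + -0.3800i → escape time 9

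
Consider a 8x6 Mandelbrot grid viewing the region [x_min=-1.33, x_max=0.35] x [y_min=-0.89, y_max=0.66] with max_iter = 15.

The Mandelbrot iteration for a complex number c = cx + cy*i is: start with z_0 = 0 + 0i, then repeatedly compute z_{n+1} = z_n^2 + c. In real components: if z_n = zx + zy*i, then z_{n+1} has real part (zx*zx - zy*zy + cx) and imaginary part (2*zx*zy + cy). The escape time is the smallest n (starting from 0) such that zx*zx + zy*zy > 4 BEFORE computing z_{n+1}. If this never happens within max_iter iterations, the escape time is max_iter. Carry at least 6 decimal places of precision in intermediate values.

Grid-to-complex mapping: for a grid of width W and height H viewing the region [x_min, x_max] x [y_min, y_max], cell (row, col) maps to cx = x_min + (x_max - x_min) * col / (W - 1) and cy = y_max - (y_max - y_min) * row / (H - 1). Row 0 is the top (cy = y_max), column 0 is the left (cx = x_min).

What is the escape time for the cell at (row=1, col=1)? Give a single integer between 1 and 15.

z_0 = 0 + 0i, c = -1.0900 + 0.3500i
Iter 1: z = -1.0900 + 0.3500i, |z|^2 = 1.3106
Iter 2: z = -0.0244 + -0.4130i, |z|^2 = 0.1712
Iter 3: z = -1.2600 + 0.3702i, |z|^2 = 1.7245
Iter 4: z = 0.3605 + -0.5828i, |z|^2 = 0.4696
Iter 5: z = -1.2996 + -0.0702i, |z|^2 = 1.6940
Iter 6: z = 0.5942 + 0.5325i, |z|^2 = 0.6365
Iter 7: z = -1.0205 + 0.9827i, |z|^2 = 2.0072
Iter 8: z = -1.0143 + -1.6558i, |z|^2 = 3.7705
Iter 9: z = -2.8027 + 3.7090i, |z|^2 = 21.6120
Escaped at iteration 9

Answer: 9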